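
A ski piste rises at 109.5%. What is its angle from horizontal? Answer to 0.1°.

tan θ = 109.5/100 = 1.0950
θ = arctan(1.0950) = 47.60°

47.6°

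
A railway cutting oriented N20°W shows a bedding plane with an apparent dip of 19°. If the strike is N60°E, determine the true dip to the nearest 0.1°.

19.3°

β = acute angle between strike N60°E and section N20°W = 80°.
tan(true dip) = tan 19° / sin 80° = 0.3496
δ = arctan(0.3496) = 19.27°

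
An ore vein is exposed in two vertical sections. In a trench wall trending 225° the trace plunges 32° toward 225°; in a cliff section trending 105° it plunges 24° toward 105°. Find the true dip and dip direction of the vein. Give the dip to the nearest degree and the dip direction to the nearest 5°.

true dip 47°, dip direction 170°

Represent each trace as a vector plunging at its apparent dip toward its trend (east-north-up frame): v₁ = (-0.600, -0.600, -0.530), v₂ = (0.882, -0.236, -0.407).
n = v₁ × v₂ = (0.119, -0.712, 0.671) (taken with n_z > 0).
Dip δ = arctan(|n_h|/n_z) = arctan(0.721/0.671) = 47.1°.
Dip direction = azimuth of (n_x, n_y) = atan2(0.119, -0.712) = 171°.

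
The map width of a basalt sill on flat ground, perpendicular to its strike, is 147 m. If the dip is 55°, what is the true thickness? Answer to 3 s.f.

True thickness t = w · sin(dip) = 147 × sin 55°
t = 147 × 0.8192 = 120.415 m

120 m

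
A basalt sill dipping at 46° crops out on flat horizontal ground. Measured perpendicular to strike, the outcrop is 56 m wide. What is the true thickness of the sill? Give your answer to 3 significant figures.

40.3 m

True thickness t = w · sin(dip) = 56 × sin 46°
t = 56 × 0.7193 = 40.283 m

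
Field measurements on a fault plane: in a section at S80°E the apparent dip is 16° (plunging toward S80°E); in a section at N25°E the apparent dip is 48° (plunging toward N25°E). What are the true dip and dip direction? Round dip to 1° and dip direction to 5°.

The two traces are lines in the plane: v₁ = (sin 100°·cos 16°, cos 100°·cos 16°, −sin 16°), v₂ = (sin 25°·cos 48°, cos 25°·cos 48°, −sin 48°).
n = v₁ × v₂ = (0.291, 0.626, 0.621) (taken with n_z > 0).
True dip = arccos(n_z / |n|) = arccos(0.6691) = 48.0°.
The horizontal component of n points toward azimuth atan2(n_x, n_y) = 25°, the dip direction.

true dip 48°, dip direction 025°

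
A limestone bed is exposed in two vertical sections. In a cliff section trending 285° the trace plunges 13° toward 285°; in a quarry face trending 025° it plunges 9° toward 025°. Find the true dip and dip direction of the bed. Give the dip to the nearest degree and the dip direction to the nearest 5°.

Represent each trace as a vector plunging at its apparent dip toward its trend (east-north-up frame): v₁ = (-0.941, 0.252, -0.225), v₂ = (0.417, 0.895, -0.156).
Cross product v₁ × v₂ gives the pole to the plane: n ∝ (-0.162, 0.241, 0.948).
tan δ = √(n_x²+n_y²)/n_z = 0.290/0.948, so δ = 17.0°.
Dip direction = azimuth of (n_x, n_y) = atan2(-0.162, 0.241) = 326°.

true dip 17°, dip direction 325°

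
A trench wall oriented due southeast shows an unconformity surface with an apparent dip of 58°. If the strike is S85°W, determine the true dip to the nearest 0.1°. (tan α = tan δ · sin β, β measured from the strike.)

64.4°

The section is 50° from the strike.
tan(true dip) = tan 58° / sin 50° = 2.0891
δ = arctan(2.0891) = 64.42°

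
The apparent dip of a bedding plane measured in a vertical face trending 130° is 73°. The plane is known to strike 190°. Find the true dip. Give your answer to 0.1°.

75.2°

The section is 60° from the strike.
tan(true dip) = tan 73° / sin 60° = 3.7769
true dip = arctan 3.7769 = 75.17°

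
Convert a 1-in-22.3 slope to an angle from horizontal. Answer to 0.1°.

tan θ = 1/22.3 = 0.0448
θ = arctan(0.0448) = 2.57°

2.6°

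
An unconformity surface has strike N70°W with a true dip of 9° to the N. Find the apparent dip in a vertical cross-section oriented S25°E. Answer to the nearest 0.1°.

6.4°

Angle between strike (N70°W) and section (S25°E): β = 45°.
tan α = tan 9° × sin 45° = 0.1584 × 0.7071 = 0.1120
α = arctan(0.1120) = 6.39°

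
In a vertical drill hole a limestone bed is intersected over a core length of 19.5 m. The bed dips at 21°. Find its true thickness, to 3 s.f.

True thickness t = h · cos(dip) = 19.5 × cos 21°
t = 19.5 × 0.9336 = 18.205 m

18.2 m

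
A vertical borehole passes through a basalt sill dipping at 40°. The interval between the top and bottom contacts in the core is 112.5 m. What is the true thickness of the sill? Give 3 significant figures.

True thickness t = h · cos(dip) = 112.5 × cos 40°
t = 112.5 × 0.7660 = 86.180 m

86.2 m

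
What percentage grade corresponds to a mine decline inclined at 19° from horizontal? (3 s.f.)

34.4%

grade % = 100 × tan 19° = 100 × 0.3443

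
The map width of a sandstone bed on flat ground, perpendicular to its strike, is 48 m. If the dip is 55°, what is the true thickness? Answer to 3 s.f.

39.3 m

True thickness t = w · sin(dip) = 48 × sin 55°
t = 48 × 0.8192 = 39.319 m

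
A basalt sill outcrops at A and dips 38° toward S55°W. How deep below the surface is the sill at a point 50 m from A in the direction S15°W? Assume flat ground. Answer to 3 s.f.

The hole lies 40° from the dip direction, so the down-dip offset is 50 × cos 40° = 38.30 m.
Depth = down-dip offset × tan(dip) = 38.30 × tan 38° = 38.30 × 0.7813
Depth = 29.92 m

29.9 m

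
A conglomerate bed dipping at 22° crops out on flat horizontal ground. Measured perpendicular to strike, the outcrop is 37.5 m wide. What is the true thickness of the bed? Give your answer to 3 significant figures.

14.0 m

True thickness t = w · sin(dip) = 37.5 × sin 22°
t = 37.5 × 0.3746 = 14.048 m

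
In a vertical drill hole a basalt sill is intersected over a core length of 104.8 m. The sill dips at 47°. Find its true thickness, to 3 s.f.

True thickness t = h · cos(dip) = 104.8 × cos 47°
t = 104.8 × 0.6820 = 71.473 m

71.5 m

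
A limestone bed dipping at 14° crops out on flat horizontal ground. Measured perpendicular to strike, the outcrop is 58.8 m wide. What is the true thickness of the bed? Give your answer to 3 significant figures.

14.2 m

True thickness t = w · sin(dip) = 58.8 × sin 14°
t = 58.8 × 0.2419 = 14.225 m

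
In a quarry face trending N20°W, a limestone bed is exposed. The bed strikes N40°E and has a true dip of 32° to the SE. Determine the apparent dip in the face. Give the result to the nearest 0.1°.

The strike is N40°E and the section trends N20°W; the acute angle between them is β = 60°.
tan α = tan 32° × sin 60° = 0.6249 × 0.8660 = 0.5412
apparent dip = arctan 0.5412 = 28.42°

28.4°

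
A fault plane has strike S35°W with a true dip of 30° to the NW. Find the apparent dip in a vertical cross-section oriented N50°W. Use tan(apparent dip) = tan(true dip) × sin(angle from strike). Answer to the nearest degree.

The section lies 85° from the strike.
tan(apparent dip) = tan 30° · sin 85° = 0.5752
apparent dip = arctan 0.5752 = 29.91°

30°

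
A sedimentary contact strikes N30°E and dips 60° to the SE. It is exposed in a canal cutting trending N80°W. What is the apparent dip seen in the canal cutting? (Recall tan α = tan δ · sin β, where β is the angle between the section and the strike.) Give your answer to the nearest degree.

The strike is N30°E and the section trends N80°W; the acute angle between them is β = 70°.
tan(apparent dip) = tan 60° · sin 70° = 1.6276
apparent dip = arctan 1.6276 = 58.43°

58°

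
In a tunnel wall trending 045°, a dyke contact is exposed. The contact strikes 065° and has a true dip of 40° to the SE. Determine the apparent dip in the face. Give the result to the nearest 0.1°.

The strike is 065° and the section trends 045°; the acute angle between them is β = 20°.
tan(apparent dip) = tan 40° · sin 20° = 0.2870
apparent dip = arctan 0.2870 = 16.01°

16.0°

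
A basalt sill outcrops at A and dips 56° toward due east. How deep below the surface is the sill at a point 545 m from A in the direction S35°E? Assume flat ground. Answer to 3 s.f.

463 m

The hole lies 55° from the dip direction, so the down-dip offset is 545 × cos 55° = 312.60 m.
Depth = down-dip offset × tan(dip) = 312.60 × tan 56° = 312.60 × 1.4826
Depth = 463.45 m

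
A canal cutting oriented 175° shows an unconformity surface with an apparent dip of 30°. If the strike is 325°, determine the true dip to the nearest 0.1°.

β = acute angle between strike 325° and section 175° = 30°.
tan(true dip) = tan 30° / sin 30° = 1.1547
δ = arctan(1.1547) = 49.11°

49.1°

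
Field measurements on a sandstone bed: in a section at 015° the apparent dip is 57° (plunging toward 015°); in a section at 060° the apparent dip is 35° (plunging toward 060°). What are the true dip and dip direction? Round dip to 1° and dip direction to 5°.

true dip 59°, dip direction 355°

Each apparent-dip line lies in the plane. As unit vectors (x east, y north, z up), v₁ plunges 57°→015° and v₂ plunges 35°→060°.
The plane normal is n = v₁ × v₂ ∝ (-0.042, 0.514, 0.315).
tan δ = √(n_x²+n_y²)/n_z = 0.516/0.315, so δ = 58.5°.
The horizontal component of n points toward azimuth atan2(n_x, n_y) = 355°, the dip direction.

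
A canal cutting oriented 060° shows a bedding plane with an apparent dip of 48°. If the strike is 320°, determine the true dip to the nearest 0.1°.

48.4°

β = acute angle between strike 320° and section 060° = 80°.
tan δ = tan α / sin β = tan 48° / sin 80° = 1.1106 / 0.9848 = 1.1277
δ = arctan(1.1277) = 48.44°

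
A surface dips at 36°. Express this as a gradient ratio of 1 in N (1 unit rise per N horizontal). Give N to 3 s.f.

1 : N means tan θ = 1/N, so N = 1/tan 36° = 1/0.7265

1 in 1.38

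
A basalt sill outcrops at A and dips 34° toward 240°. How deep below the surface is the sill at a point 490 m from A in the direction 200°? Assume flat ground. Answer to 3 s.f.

The hole lies 40° from the dip direction, so the down-dip offset is 490 × cos 40° = 375.36 m.
Depth = down-dip offset × tan(dip) = 375.36 × tan 34° = 375.36 × 0.6745
Depth = 253.18 m

253 m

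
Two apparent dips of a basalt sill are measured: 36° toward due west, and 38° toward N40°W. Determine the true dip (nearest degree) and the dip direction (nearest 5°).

Each apparent-dip line lies in the plane. As unit vectors (x east, y north, z up), v₁ plunges 36°→due west and v₂ plunges 38°→N40°W.
The plane normal is n = v₁ × v₂ ∝ (-0.355, 0.200, 0.488).
True dip = arccos(n_z / |n|) = arccos(0.7678) = 39.8°.
Dip direction = azimuth of (n_x, n_y) = atan2(-0.355, 0.200) = 299°.

true dip 40°, dip direction 300°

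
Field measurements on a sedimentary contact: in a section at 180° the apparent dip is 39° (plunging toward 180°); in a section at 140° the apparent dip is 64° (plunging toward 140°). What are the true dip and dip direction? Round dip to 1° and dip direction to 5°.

The two traces are lines in the plane: v₁ = (sin 180°·cos 39°, cos 180°·cos 39°, −sin 39°), v₂ = (sin 140°·cos 64°, cos 140°·cos 64°, −sin 64°).
The plane normal is n = v₁ × v₂ ∝ (0.487, -0.177, 0.219).
True dip = arccos(n_z / |n|) = arccos(0.3891) = 67.1°.
Dip direction = atan2(0.487, -0.177) = 110° (azimuth of n's horizontal projection).

true dip 67°, dip direction 110°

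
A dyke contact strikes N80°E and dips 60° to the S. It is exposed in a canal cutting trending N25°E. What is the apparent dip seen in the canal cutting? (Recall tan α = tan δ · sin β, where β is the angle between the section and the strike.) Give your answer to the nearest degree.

The section lies 55° from the strike.
tan α = tan 60° × sin 55° = 1.7321 × 0.8192 = 1.4188
α = arctan(1.4188) = 54.82°

55°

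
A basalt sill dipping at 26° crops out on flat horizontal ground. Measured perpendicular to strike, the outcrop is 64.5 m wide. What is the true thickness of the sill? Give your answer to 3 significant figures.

True thickness t = w · sin(dip) = 64.5 × sin 26°
t = 64.5 × 0.4384 = 28.275 m

28.3 m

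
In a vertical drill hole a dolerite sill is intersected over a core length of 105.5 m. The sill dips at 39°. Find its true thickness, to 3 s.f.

82.0 m

True thickness t = h · cos(dip) = 105.5 × cos 39°
t = 105.5 × 0.7771 = 81.989 m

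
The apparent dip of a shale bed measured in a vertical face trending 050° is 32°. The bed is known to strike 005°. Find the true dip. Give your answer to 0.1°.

The section is 45° from the strike.
tan δ = tan α / sin β = tan 32° / sin 45° = 0.6249 / 0.7071 = 0.8837
δ = arctan(0.8837) = 41.47°

41.5°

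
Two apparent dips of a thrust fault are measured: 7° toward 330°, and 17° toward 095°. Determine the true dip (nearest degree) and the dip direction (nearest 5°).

Represent each trace as a vector plunging at its apparent dip toward its trend (east-north-up frame): v₁ = (-0.496, 0.860, -0.122), v₂ = (0.953, -0.083, -0.292).
Cross product v₁ × v₂ gives the pole to the plane: n ∝ (0.261, 0.261, 0.778).
True dip = arccos(n_z / |n|) = arccos(0.9032) = 25.4°.
Dip direction = azimuth of (n_x, n_y) = atan2(0.261, 0.261) = 45°.

true dip 25°, dip direction 045°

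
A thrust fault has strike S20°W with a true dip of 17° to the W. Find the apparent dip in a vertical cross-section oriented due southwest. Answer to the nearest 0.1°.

7.4°

The strike is S20°W and the section trends due southwest; the acute angle between them is β = 25°.
tan α = tan 17° × sin 25° = 0.3057 × 0.4226 = 0.1292
apparent dip = arctan 0.1292 = 7.36°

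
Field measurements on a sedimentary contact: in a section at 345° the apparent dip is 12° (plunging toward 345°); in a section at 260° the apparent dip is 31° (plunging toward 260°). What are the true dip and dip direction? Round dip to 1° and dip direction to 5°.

The two traces are lines in the plane: v₁ = (sin 345°·cos 12°, cos 345°·cos 12°, −sin 12°), v₂ = (sin 260°·cos 31°, cos 260°·cos 31°, −sin 31°).
The plane normal is n = v₁ × v₂ ∝ (-0.518, 0.045, 0.835).
True dip = arccos(n_z / |n|) = arccos(0.8491) = 31.9°.
Dip direction = azimuth of (n_x, n_y) = atan2(-0.518, 0.045) = 275°.

true dip 32°, dip direction 275°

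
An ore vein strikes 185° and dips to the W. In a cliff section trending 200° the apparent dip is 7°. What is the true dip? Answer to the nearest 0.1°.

β = acute angle between strike 185° and section 200° = 15°.
tan δ = tan α / sin β = tan 7° / sin 15° = 0.1228 / 0.2588 = 0.4744
δ = arctan(0.4744) = 25.38°

25.4°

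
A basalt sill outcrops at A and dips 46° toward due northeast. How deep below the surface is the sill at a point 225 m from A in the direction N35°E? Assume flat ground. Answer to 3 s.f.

229 m

The hole lies 10° from the dip direction, so the down-dip offset is 225 × cos 10° = 221.58 m.
Depth = down-dip offset × tan(dip) = 221.58 × tan 46° = 221.58 × 1.0355
Depth = 229.45 m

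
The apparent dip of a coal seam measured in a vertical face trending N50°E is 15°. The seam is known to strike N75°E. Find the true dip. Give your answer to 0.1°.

The section is 25° from the strike.
tan δ = tan α / sin β = tan 15° / sin 25° = 0.2679 / 0.4226 = 0.6340
δ = arctan(0.6340) = 32.38°

32.4°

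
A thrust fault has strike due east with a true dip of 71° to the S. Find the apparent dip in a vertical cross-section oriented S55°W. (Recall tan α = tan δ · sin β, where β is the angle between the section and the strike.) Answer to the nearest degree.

59°

The strike is due east and the section trends S55°W; the acute angle between them is β = 35°.
tan α = tan 71° × sin 35° = 2.9042 × 0.5736 = 1.6658
α = arctan(1.6658) = 59.02°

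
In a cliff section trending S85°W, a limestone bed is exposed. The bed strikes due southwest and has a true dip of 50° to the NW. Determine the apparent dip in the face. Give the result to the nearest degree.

37°

The section lies 40° from the strike.
tan(apparent dip) = tan 50° · sin 40° = 0.7660
apparent dip = arctan 0.7660 = 37.45°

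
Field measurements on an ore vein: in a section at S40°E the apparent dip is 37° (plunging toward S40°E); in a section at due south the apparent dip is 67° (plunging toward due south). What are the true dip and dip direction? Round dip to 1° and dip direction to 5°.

Each apparent-dip line lies in the plane. As unit vectors (x east, y north, z up), v₁ plunges 37°→S40°E and v₂ plunges 67°→due south.
Cross product v₁ × v₂ gives the pole to the plane: n ∝ (-0.328, -0.473, 0.201).
Dip δ = arctan(|n_h|/n_z) = arctan(0.575/0.201) = 70.8°.
The horizontal component of n points toward azimuth atan2(n_x, n_y) = 215°, the dip direction.

true dip 71°, dip direction 215°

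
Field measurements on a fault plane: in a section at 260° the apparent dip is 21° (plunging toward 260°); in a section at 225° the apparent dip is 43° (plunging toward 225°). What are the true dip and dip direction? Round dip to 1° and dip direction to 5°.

Each apparent-dip line lies in the plane. As unit vectors (x east, y north, z up), v₁ plunges 21°→260° and v₂ plunges 43°→225°.
n = v₁ × v₂ = (-0.075, -0.442, 0.392) (taken with n_z > 0).
tan δ = √(n_x²+n_y²)/n_z = 0.448/0.392, so δ = 48.8°.
Dip direction = azimuth of (n_x, n_y) = atan2(-0.075, -0.442) = 190°.

true dip 49°, dip direction 190°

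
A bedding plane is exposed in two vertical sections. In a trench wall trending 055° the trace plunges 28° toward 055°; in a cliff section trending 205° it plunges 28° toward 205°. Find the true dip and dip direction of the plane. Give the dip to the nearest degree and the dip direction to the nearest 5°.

true dip 64°, dip direction 130°

The two traces are lines in the plane: v₁ = (sin 55°·cos 28°, cos 55°·cos 28°, −sin 28°), v₂ = (sin 205°·cos 28°, cos 205°·cos 28°, −sin 28°).
The plane normal is n = v₁ × v₂ ∝ (0.613, -0.515, 0.390).
Dip δ = arctan(|n_h|/n_z) = arctan(0.801/0.390) = 64.0°.
Dip direction = atan2(0.613, -0.515) = 130° (azimuth of n's horizontal projection).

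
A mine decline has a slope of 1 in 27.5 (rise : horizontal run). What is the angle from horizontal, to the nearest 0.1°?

tan θ = 1/27.5 = 0.0364
θ = arctan(0.0364) = 2.08°

2.1°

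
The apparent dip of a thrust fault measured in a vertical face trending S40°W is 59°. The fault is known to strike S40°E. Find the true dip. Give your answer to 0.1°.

59.4°

β = acute angle between strike S40°E and section S40°W = 80°.
tan δ = tan α / sin β = tan 59° / sin 80° = 1.6643 / 0.9848 = 1.6900
true dip = arctan 1.6900 = 59.39°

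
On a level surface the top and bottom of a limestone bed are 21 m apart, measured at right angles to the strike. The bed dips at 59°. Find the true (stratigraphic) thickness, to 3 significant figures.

True thickness t = w · sin(dip) = 21 × sin 59°
t = 21 × 0.8572 = 18.001 m

18.0 m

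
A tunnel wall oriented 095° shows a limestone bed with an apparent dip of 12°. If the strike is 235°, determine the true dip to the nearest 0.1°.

The section is 40° from the strike.
tan(true dip) = tan 12° / sin 40° = 0.3307
true dip = arctan 0.3307 = 18.30°

18.3°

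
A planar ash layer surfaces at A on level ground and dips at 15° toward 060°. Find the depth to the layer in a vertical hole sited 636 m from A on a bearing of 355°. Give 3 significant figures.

72.0 m

The hole lies 65° from the dip direction, so the down-dip offset is 636 × cos 65° = 268.79 m.
Depth = down-dip offset × tan(dip) = 268.79 × tan 15° = 268.79 × 0.2679
Depth = 72.02 m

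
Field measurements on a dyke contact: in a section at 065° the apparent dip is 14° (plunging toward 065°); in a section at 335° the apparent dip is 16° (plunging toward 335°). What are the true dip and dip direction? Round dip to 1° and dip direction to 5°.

The two traces are lines in the plane: v₁ = (sin 65°·cos 14°, cos 65°·cos 14°, −sin 14°), v₂ = (sin 335°·cos 16°, cos 335°·cos 16°, −sin 16°).
Cross product v₁ × v₂ gives the pole to the plane: n ∝ (0.098, 0.341, 0.933).
True dip = arccos(n_z / |n|) = arccos(0.9348) = 20.8°.
Dip direction = atan2(0.098, 0.341) = 16° (azimuth of n's horizontal projection).

true dip 21°, dip direction 015°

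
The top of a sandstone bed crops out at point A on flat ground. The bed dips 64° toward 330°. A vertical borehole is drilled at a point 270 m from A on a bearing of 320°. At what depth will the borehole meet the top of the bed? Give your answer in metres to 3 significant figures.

545 m

The hole lies 10° from the dip direction, so the down-dip offset is 270 × cos 10° = 265.90 m.
Depth = down-dip offset × tan(dip) = 265.90 × tan 64° = 265.90 × 2.0503
Depth = 545.17 m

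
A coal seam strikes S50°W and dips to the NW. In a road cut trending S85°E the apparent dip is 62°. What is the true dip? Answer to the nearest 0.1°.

The section is 45° from the strike.
tan(true dip) = tan 62° / sin 45° = 2.6597
true dip = arctan 2.6597 = 69.39°

69.4°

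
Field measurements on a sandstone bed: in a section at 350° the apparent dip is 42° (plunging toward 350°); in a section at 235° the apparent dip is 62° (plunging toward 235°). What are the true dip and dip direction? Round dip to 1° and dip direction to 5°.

true dip 69°, dip direction 280°

Each apparent-dip line lies in the plane. As unit vectors (x east, y north, z up), v₁ plunges 42°→350° and v₂ plunges 62°→235°.
n = v₁ × v₂ = (-0.826, 0.143, 0.316) (taken with n_z > 0).
True dip = arccos(n_z / |n|) = arccos(0.3528) = 69.3°.
Dip direction = atan2(-0.826, 0.143) = 280° (azimuth of n's horizontal projection).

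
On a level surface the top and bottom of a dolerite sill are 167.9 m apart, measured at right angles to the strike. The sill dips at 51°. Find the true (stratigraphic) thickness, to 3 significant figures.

True thickness t = w · sin(dip) = 167.9 × sin 51°
t = 167.9 × 0.7771 = 130.483 m

130 m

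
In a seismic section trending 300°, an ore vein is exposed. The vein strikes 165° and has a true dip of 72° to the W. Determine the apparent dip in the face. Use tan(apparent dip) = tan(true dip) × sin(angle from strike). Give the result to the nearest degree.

Angle between strike (165°) and section (300°): β = 45°.
tan α = tan 72° × sin 45° = 3.0777 × 0.7071 = 2.1763
apparent dip = arctan 2.1763 = 65.32°

65°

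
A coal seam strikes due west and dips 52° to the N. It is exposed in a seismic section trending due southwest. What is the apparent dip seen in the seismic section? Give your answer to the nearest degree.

The section lies 45° from the strike.
tan α = tan 52° × sin 45° = 1.2799 × 0.7071 = 0.9051
apparent dip = arctan 0.9051 = 42.15°

42°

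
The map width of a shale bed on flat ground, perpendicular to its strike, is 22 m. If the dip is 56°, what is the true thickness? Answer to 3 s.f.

True thickness t = w · sin(dip) = 22 × sin 56°
t = 22 × 0.8290 = 18.239 m

18.2 m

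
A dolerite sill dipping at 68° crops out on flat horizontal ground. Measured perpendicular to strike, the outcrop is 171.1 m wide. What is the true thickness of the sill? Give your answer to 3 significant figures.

True thickness t = w · sin(dip) = 171.1 × sin 68°
t = 171.1 × 0.9272 = 158.641 m

159 m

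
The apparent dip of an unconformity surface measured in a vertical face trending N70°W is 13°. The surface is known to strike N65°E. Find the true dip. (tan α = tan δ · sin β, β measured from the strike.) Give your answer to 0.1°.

β = acute angle between strike N65°E and section N70°W = 45°.
tan(true dip) = tan 13° / sin 45° = 0.3265
δ = arctan(0.3265) = 18.08°

18.1°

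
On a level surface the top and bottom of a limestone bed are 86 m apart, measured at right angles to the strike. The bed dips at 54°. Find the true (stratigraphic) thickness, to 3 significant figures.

True thickness t = w · sin(dip) = 86 × sin 54°
t = 86 × 0.8090 = 69.575 m

69.6 m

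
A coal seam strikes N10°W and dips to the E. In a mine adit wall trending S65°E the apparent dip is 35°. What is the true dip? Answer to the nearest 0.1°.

40.5°

The section is 55° from the strike.
tan(true dip) = tan 35° / sin 55° = 0.8548
true dip = arctan 0.8548 = 40.52°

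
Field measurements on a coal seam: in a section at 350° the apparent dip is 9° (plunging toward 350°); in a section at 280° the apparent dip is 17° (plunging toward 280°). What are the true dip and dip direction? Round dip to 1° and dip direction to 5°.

true dip 17°, dip direction 290°

Each apparent-dip line lies in the plane. As unit vectors (x east, y north, z up), v₁ plunges 9°→350° and v₂ plunges 17°→280°.
Cross product v₁ × v₂ gives the pole to the plane: n ∝ (-0.258, 0.097, 0.888).
tan δ = √(n_x²+n_y²)/n_z = 0.276/0.888, so δ = 17.3°.
The horizontal component of n points toward azimuth atan2(n_x, n_y) = 291°, the dip direction.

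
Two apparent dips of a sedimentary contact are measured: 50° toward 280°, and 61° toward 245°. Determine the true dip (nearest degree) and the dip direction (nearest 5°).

true dip 62°, dip direction 230°

Each apparent-dip line lies in the plane. As unit vectors (x east, y north, z up), v₁ plunges 50°→280° and v₂ plunges 61°→245°.
n = v₁ × v₂ = (-0.255, -0.217, 0.179) (taken with n_z > 0).
True dip = arccos(n_z / |n|) = arccos(0.4712) = 61.9°.
Dip direction = azimuth of (n_x, n_y) = atan2(-0.255, -0.217) = 230°.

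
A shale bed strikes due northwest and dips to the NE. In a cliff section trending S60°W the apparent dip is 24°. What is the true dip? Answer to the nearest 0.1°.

The section is 75° from the strike.
tan(true dip) = tan 24° / sin 75° = 0.4609
true dip = arctan 0.4609 = 24.75°

24.7°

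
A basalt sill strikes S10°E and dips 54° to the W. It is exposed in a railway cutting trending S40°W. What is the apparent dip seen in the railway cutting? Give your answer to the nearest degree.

Angle between strike (S10°E) and section (S40°W): β = 50°.
tan α = tan 54° × sin 50° = 1.3764 × 0.7660 = 1.0544
apparent dip = arctan 1.0544 = 46.52°

47°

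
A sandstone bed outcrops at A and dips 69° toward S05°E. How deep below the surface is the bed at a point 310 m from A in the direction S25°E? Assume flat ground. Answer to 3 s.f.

The hole lies 20° from the dip direction, so the down-dip offset is 310 × cos 20° = 291.30 m.
Depth = down-dip offset × tan(dip) = 291.30 × tan 69° = 291.30 × 2.6051
Depth = 758.87 m

759 m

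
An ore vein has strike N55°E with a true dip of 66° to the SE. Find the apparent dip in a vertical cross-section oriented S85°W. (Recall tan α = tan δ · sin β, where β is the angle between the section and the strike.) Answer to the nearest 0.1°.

48.3°

Angle between strike (N55°E) and section (S85°W): β = 30°.
tan(apparent dip) = tan 66° · sin 30° = 1.1230
apparent dip = arctan 1.1230 = 48.32°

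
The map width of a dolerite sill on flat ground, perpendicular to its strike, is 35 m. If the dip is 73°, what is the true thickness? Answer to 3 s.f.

True thickness t = w · sin(dip) = 35 × sin 73°
t = 35 × 0.9563 = 33.471 m

33.5 m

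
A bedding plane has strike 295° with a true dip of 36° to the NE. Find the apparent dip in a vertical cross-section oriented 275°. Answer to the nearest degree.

14°

Angle between strike (295°) and section (275°): β = 20°.
tan(apparent dip) = tan 36° · sin 20° = 0.2485
apparent dip = arctan 0.2485 = 13.95°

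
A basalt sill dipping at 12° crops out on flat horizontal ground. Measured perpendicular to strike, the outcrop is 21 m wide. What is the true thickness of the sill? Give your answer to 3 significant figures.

True thickness t = w · sin(dip) = 21 × sin 12°
t = 21 × 0.2079 = 4.366 m

4.37 m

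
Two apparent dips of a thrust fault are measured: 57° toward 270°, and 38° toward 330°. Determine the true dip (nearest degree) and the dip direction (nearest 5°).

true dip 57°, dip direction 270°

Each apparent-dip line lies in the plane. As unit vectors (x east, y north, z up), v₁ plunges 57°→270° and v₂ plunges 38°→330°.
The plane normal is n = v₁ × v₂ ∝ (-0.572, 0.005, 0.372).
tan δ = √(n_x²+n_y²)/n_z = 0.572/0.372, so δ = 57.0°.
The horizontal component of n points toward azimuth atan2(n_x, n_y) = 270°, the dip direction.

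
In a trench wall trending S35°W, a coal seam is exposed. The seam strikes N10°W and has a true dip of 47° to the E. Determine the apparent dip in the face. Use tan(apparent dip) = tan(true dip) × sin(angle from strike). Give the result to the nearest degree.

37°

The strike is N10°W and the section trends S35°W; the acute angle between them is β = 45°.
tan(apparent dip) = tan 47° · sin 45° = 0.7583
α = arctan(0.7583) = 37.17°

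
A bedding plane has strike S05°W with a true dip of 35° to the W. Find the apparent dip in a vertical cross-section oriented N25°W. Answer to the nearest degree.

The strike is S05°W and the section trends N25°W; the acute angle between them is β = 30°.
tan(apparent dip) = tan 35° · sin 30° = 0.3501
α = arctan(0.3501) = 19.30°

19°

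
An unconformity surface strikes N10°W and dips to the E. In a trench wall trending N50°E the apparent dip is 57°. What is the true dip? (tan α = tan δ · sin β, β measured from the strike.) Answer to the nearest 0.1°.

60.6°

The section is 60° from the strike.
tan(true dip) = tan 57° / sin 60° = 1.7781
true dip = arctan 1.7781 = 60.65°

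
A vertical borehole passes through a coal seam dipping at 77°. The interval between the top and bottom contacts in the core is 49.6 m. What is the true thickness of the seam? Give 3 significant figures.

True thickness t = h · cos(dip) = 49.6 × cos 77°
t = 49.6 × 0.2250 = 11.158 m

11.2 m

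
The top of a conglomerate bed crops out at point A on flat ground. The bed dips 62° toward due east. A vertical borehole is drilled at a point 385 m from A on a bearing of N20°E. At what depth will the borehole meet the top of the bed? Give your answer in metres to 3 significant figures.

The hole lies 70° from the dip direction, so the down-dip offset is 385 × cos 70° = 131.68 m.
Depth = down-dip offset × tan(dip) = 131.68 × tan 62° = 131.68 × 1.8807
Depth = 247.65 m

248 m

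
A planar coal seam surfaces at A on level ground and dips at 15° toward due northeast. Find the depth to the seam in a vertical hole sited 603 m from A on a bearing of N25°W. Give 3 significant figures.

55.3 m

The hole lies 70° from the dip direction, so the down-dip offset is 603 × cos 70° = 206.24 m.
Depth = down-dip offset × tan(dip) = 206.24 × tan 15° = 206.24 × 0.2679
Depth = 55.26 m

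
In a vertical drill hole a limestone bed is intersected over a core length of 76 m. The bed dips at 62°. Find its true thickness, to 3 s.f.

True thickness t = h · cos(dip) = 76 × cos 62°
t = 76 × 0.4695 = 35.680 m

35.7 m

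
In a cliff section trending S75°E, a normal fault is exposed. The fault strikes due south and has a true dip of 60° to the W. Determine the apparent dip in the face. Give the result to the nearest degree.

The strike is due south and the section trends S75°E; the acute angle between them is β = 75°.
tan(apparent dip) = tan 60° · sin 75° = 1.6730
apparent dip = arctan 1.6730 = 59.13°

59°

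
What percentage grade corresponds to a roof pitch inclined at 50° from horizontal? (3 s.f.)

grade % = 100 × tan 50° = 100 × 1.1918

119%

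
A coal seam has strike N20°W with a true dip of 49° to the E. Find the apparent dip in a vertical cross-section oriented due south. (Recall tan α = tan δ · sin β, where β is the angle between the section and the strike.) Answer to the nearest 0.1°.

21.5°

Angle between strike (N20°W) and section (due south): β = 20°.
tan α = tan 49° × sin 20° = 1.1504 × 0.3420 = 0.3934
α = arctan(0.3934) = 21.48°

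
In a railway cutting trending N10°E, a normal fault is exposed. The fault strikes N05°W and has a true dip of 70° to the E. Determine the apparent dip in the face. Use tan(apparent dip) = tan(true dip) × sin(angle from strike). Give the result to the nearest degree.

35°

The section lies 15° from the strike.
tan(apparent dip) = tan 70° · sin 15° = 0.7111
apparent dip = arctan 0.7111 = 35.42°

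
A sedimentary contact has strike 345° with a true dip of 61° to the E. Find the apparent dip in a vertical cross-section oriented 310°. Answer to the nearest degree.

The section lies 35° from the strike.
tan(apparent dip) = tan 61° · sin 35° = 1.0348
α = arctan(1.0348) = 45.98°

46°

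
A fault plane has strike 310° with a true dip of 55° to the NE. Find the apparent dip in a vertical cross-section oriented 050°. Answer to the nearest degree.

55°

Angle between strike (310°) and section (050°): β = 80°.
tan(apparent dip) = tan 55° · sin 80° = 1.4065
α = arctan(1.4065) = 54.59°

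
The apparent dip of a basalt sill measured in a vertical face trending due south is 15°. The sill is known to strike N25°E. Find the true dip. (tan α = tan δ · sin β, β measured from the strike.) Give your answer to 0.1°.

The section is 25° from the strike.
tan δ = tan α / sin β = tan 15° / sin 25° = 0.2679 / 0.4226 = 0.6340
δ = arctan(0.6340) = 32.38°

32.4°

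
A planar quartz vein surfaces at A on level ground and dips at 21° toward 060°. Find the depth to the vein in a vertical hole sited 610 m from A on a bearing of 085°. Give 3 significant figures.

The hole lies 25° from the dip direction, so the down-dip offset is 610 × cos 25° = 552.85 m.
Depth = down-dip offset × tan(dip) = 552.85 × tan 21° = 552.85 × 0.3839
Depth = 212.22 m

212 m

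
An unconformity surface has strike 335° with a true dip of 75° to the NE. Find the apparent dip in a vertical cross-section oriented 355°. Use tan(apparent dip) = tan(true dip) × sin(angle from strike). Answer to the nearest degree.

52°

The section lies 20° from the strike.
tan(apparent dip) = tan 75° · sin 20° = 1.2764
α = arctan(1.2764) = 51.92°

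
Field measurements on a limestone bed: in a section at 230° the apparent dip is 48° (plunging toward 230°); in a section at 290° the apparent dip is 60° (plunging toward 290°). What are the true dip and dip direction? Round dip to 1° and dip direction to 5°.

true dip 60°, dip direction 280°

Each apparent-dip line lies in the plane. As unit vectors (x east, y north, z up), v₁ plunges 48°→230° and v₂ plunges 60°→290°.
The plane normal is n = v₁ × v₂ ∝ (-0.500, 0.095, 0.290).
True dip = arccos(n_z / |n|) = arccos(0.4951) = 60.3°.
Dip direction = atan2(-0.500, 0.095) = 281° (azimuth of n's horizontal projection).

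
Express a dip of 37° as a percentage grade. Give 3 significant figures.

grade % = 100 × tan 37° = 100 × 0.7536

75.4%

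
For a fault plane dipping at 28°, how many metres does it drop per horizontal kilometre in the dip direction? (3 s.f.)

532 m

drop per km = 1000 × tan 28° = 1000 × 0.5317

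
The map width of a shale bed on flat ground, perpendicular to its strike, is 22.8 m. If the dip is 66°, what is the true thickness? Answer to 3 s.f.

20.8 m

True thickness t = w · sin(dip) = 22.8 × sin 66°
t = 22.8 × 0.9135 = 20.829 m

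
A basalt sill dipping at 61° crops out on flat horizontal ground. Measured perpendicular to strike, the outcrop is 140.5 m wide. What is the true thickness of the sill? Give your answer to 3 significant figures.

True thickness t = w · sin(dip) = 140.5 × sin 61°
t = 140.5 × 0.8746 = 122.884 m

123 m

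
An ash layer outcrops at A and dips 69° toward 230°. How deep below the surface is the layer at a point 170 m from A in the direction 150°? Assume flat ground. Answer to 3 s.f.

The hole lies 80° from the dip direction, so the down-dip offset is 170 × cos 80° = 29.52 m.
Depth = down-dip offset × tan(dip) = 29.52 × tan 69° = 29.52 × 2.6051
Depth = 76.90 m

76.9 m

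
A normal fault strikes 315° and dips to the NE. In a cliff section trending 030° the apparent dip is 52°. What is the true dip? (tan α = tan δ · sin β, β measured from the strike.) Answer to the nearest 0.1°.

The section is 75° from the strike.
tan(true dip) = tan 52° / sin 75° = 1.3251
δ = arctan(1.3251) = 52.96°

53.0°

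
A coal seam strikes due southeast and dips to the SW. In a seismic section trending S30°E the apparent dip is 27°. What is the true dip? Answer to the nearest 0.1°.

63.1°

β = acute angle between strike due southeast and section S30°E = 15°.
tan δ = tan α / sin β = tan 27° / sin 15° = 0.5095 / 0.2588 = 1.9687
true dip = arctan 1.9687 = 63.07°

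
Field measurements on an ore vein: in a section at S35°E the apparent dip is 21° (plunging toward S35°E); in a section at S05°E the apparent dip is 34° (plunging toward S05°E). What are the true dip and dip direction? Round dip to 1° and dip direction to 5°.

true dip 38°, dip direction 205°

Each apparent-dip line lies in the plane. As unit vectors (x east, y north, z up), v₁ plunges 21°→S35°E and v₂ plunges 34°→S05°E.
Cross product v₁ × v₂ gives the pole to the plane: n ∝ (-0.132, -0.274, 0.387).
Dip δ = arctan(|n_h|/n_z) = arctan(0.304/0.387) = 38.1°.
Dip direction = azimuth of (n_x, n_y) = atan2(-0.132, -0.274) = 206°.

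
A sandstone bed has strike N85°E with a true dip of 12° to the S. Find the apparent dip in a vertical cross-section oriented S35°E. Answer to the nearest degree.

10°

The strike is N85°E and the section trends S35°E; the acute angle between them is β = 60°.
tan α = tan 12° × sin 60° = 0.2126 × 0.8660 = 0.1841
α = arctan(0.1841) = 10.43°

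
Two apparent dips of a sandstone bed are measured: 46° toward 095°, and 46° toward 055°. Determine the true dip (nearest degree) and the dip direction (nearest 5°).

Each apparent-dip line lies in the plane. As unit vectors (x east, y north, z up), v₁ plunges 46°→095° and v₂ plunges 46°→055°.
The plane normal is n = v₁ × v₂ ∝ (0.330, 0.088, 0.310).
Dip δ = arctan(|n_h|/n_z) = arctan(0.342/0.310) = 47.8°.
Dip direction = azimuth of (n_x, n_y) = atan2(0.330, 0.088) = 75°.

true dip 48°, dip direction 075°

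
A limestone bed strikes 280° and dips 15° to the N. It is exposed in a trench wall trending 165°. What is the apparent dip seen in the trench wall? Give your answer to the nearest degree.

14°

The section lies 65° from the strike.
tan(apparent dip) = tan 15° · sin 65° = 0.2428
apparent dip = arctan 0.2428 = 13.65°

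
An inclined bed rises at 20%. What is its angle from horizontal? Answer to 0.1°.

tan θ = 20/100 = 0.2000
θ = arctan(0.2000) = 11.31°

11.3°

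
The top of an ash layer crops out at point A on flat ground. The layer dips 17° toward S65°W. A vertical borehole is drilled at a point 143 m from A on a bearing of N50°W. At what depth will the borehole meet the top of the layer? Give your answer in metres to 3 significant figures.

The hole lies 65° from the dip direction, so the down-dip offset is 143 × cos 65° = 60.43 m.
Depth = down-dip offset × tan(dip) = 60.43 × tan 17° = 60.43 × 0.3057
Depth = 18.48 m

18.5 m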